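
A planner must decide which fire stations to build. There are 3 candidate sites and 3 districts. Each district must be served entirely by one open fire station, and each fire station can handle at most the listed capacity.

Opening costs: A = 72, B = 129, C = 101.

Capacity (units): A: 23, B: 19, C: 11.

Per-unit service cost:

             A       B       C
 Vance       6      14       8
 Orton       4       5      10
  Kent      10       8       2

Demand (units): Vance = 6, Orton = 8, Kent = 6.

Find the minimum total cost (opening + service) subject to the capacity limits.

Open {A}: Vance→A 6·6=36, Orton→A 4·8=32, Kent→A 10·6=60.
Loads: A carries 20/23. Service 128; fixed 72; total 200.
Next best feasible plan costs 253.

Minimum total cost: 200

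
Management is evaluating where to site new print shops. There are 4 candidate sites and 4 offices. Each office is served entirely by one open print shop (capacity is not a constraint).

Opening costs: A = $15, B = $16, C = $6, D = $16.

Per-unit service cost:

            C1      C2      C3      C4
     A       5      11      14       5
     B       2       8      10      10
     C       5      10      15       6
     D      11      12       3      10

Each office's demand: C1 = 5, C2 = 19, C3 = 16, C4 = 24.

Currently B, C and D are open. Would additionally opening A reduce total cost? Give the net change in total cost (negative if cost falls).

Current service cost with {B, C, D}: 354.
Adding A: each office re-picks its cheapest; new service cost 330, saving 24.
Extra fixed cost: 15. Net change = 15 − 24 = -9.
(Totals: 392 → 383.)

Yes — net change −9 (cost falls by 9).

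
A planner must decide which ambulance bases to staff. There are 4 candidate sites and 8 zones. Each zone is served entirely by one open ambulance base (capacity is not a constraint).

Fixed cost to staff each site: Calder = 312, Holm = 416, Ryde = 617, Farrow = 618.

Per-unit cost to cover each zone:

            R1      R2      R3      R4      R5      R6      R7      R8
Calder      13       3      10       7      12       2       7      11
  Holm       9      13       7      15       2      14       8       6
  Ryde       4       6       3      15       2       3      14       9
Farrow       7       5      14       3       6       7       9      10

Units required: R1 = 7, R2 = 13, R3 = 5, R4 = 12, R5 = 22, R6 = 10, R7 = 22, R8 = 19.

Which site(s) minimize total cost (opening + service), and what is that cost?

For any fixed open set, each zone goes to its cheapest open site; total = fixed + service.
{Calder}: R1→Calder 13·7=91, R2→Calder 3·13=39, R3→Calder 10·5=50, R4→Calder 7·12=84, R5→Calder 12·22=264, R6→Calder 2·10=20, R7→Calder 7·22=154, R8→Calder 11·19=209. Service 911; fixed 312; total 1223.
{Calder, Holm}: service 553 + fixed 728 = 1281
{Holm}: service 921 + fixed 416 = 1337
{Calder, Holm, Ryde, Farrow}: R1→Ryde 4·7=28, R2→Calder 3·13=39, R3→Ryde 3·5=15, R4→Farrow 3·12=36, R5→Holm 2·22=44, R6→Calder 2·10=20, R7→Calder 7·22=154, R8→Holm 6·19=114. Service 450; fixed 1963; total 2413.
No other subset beats 1223.

Open Calder only; minimum total cost 1223.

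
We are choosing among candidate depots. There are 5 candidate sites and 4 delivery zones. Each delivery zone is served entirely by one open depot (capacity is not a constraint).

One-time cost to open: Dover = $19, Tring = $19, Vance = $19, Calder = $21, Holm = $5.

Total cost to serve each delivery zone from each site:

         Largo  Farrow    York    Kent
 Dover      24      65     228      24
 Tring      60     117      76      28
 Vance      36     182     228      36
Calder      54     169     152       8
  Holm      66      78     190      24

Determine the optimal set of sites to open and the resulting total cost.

For any fixed open set, each delivery zone goes to its cheapest open site; total = fixed + service.
{Dover, Tring}: Largo→Dover 24, Farrow→Dover 65, York→Tring 76, Kent→Dover 24. Service 189; fixed 38; total 227.
{Dover, Tring, Calder}: service 173 + fixed 59 = 232
{Dover, Tring, Holm}: Largo→Dover 24, Farrow→Dover 65, York→Tring 76, Kent→Dover 24. Service 189; fixed 43; total 232.
{Dover, Tring, Vance, Calder, Holm}: service 173 + fixed 83 = 256
No other subset beats 227.

Open Dover and Tring; minimum total cost 227.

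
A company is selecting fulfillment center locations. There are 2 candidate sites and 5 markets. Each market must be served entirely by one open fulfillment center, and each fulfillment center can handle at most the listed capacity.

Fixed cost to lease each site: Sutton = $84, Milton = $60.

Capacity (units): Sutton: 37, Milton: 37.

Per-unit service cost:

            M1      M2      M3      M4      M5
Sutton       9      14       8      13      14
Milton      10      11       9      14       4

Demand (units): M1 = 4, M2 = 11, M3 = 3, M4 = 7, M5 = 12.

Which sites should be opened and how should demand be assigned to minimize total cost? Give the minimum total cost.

Open {Milton}: M1→Milton 10·4=40, M2→Milton 11·11=121, M3→Milton 9·3=27, M4→Milton 14·7=98, M5→Milton 4·12=48.
Loads: Milton carries 37/37. Service 334; fixed 60; total 394.
Next best feasible plan costs 464.

Minimum total cost: 394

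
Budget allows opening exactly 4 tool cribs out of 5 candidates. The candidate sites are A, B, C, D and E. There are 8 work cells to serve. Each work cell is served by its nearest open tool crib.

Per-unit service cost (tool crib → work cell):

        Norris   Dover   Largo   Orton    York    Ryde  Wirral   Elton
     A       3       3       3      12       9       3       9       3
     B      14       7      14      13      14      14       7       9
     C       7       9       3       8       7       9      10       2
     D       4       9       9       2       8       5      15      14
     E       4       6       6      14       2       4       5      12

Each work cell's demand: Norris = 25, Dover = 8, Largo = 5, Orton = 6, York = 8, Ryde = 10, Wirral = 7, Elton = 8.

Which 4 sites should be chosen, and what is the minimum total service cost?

Choose A, C, D and E; total service cost 223.

With exactly 4 open, each work cell uses its cheapest among the chosen.
{A, C, D, E}: Norris→A 3·25=75, Dover→A 3·8=24, Largo→A 3·5=15, Orton→D 2·6=12, York→E 2·8=16, Ryde→A 3·10=30, Wirral→E 5·7=35, Elton→C 2·8=16. Service cost 223.
{A, B, D, E}: service cost 231
{A, B, C, E}: service cost 259
Among all 5 size-4 choices, {A, C, D, E} is lowest.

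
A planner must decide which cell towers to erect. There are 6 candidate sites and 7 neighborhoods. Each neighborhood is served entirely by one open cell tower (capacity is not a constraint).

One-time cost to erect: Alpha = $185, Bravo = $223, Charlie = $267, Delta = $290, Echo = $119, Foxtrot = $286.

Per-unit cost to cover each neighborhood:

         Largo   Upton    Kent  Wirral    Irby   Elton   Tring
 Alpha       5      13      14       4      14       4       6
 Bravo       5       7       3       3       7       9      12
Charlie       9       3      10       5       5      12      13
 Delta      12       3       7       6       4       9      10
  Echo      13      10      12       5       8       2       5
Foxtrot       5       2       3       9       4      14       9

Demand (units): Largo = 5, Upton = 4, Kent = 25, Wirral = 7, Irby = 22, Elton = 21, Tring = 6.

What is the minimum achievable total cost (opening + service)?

Minimum total cost: 708

For any fixed open set, each neighborhood goes to its cheapest open site; total = fixed + service.
{Echo, Foxtrot}: Largo→Foxtrot 5·5=25, Upton→Foxtrot 2·4=8, Kent→Foxtrot 3·25=75, Wirral→Echo 5·7=35, Irby→Foxtrot 4·22=88, Elton→Echo 2·21=42, Tring→Echo 5·6=30. Service 303; fixed 405; total 708.
{Bravo, Echo}: Largo→Bravo 5·5=25, Upton→Bravo 7·4=28, Kent→Bravo 3·25=75, Wirral→Bravo 3·7=21, Irby→Bravo 7·22=154, Elton→Echo 2·21=42, Tring→Echo 5·6=30. Service 375; fixed 342; total 717.
{Bravo}: service 564 + fixed 223 = 787
{Alpha, Bravo, Charlie, Delta, Echo, Foxtrot}: service 289 + fixed 1370 = 1659
No other subset beats 708.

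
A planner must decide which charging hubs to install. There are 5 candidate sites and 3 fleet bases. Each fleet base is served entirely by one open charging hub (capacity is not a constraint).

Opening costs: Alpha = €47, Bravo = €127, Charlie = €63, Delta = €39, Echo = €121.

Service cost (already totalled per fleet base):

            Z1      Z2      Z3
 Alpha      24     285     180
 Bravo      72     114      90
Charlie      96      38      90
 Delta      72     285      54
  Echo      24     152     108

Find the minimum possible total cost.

For any fixed open set, each fleet base goes to its cheapest open site; total = fixed + service.
{Alpha, Charlie}: Z1→Alpha 24, Z2→Charlie 38, Z3→Charlie 90. Service 152; fixed 110; total 262.
{Alpha, Charlie, Delta}: service 116 + fixed 149 = 265
{Charlie, Delta}: Z1→Delta 72, Z2→Charlie 38, Z3→Delta 54. Service 164; fixed 102; total 266.
{Alpha, Bravo, Charlie, Delta, Echo}: service 116 + fixed 397 = 513
No other subset beats 262.

Minimum total cost: 262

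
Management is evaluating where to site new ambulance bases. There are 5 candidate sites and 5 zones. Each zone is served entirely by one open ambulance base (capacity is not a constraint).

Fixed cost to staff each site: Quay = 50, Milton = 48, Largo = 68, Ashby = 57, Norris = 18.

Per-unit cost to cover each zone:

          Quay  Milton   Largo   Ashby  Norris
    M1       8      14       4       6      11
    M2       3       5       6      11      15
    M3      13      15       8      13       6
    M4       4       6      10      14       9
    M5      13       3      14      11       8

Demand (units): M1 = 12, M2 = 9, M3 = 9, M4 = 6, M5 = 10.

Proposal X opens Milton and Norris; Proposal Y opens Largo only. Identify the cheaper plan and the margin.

Proposal X: {Milton, Norris}: M1→Norris 11·12=132, M2→Milton 5·9=45, M3→Norris 6·9=54, M4→Milton 6·6=36, M5→Milton 3·10=30. Service 297; fixed 66; total 363.
Proposal Y: {Largo}: M1→Largo 4·12=48, M2→Largo 6·9=54, M3→Largo 8·9=72, M4→Largo 10·6=60, M5→Largo 14·10=140. Service 374; fixed 68; total 442.
Difference: |363 − 442| = 79.

Proposal X is cheaper by 79.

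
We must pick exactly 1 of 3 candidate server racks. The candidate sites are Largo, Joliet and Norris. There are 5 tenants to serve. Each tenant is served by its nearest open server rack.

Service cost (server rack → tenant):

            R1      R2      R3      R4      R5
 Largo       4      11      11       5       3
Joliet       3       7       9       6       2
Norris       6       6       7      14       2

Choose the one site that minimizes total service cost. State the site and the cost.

Choose Joliet only; total service cost 27.

With exactly 1 open, each tenant uses its cheapest among the chosen.
{Joliet}: R1→Joliet 3, R2→Joliet 7, R3→Joliet 9, R4→Joliet 6, R5→Joliet 2. Service cost 27.
{Largo}: service cost 34
{Norris}: service cost 35
Among all 3 size-1 choices, {Joliet} is lowest.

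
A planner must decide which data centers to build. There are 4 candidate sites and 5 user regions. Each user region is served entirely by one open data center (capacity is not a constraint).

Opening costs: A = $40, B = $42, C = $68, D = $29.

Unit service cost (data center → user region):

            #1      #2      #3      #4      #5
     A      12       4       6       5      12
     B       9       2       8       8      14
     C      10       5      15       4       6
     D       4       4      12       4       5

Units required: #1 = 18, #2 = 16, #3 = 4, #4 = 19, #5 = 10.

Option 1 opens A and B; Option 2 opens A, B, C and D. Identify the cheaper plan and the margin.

Option 2 is cheaper by 82.

Option 1: {A, B}: #1→B 9·18=162, #2→B 2·16=32, #3→A 6·4=24, #4→A 5·19=95, #5→A 12·10=120. Service 433; fixed 82; total 515.
Option 2: {A, B, C, D}: #1→D 4·18=72, #2→B 2·16=32, #3→A 6·4=24, #4→C 4·19=76, #5→D 5·10=50. Service 254; fixed 179; total 433.
Difference: |515 − 433| = 82.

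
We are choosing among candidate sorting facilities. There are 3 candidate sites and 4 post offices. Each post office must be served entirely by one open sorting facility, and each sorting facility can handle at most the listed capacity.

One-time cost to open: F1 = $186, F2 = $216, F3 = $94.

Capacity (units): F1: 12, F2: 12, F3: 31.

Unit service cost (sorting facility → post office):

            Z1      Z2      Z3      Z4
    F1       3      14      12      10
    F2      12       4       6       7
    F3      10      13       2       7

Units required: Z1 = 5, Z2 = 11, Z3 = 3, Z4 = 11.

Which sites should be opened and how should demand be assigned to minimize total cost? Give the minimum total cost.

Minimum total cost: 370

Open {F3}: Z1→F3 10·5=50, Z2→F3 13·11=143, Z3→F3 2·3=6, Z4→F3 7·11=77.
Loads: F3 carries 30/31. Service 276; fixed 94; total 370.
Next best feasible plan costs 487.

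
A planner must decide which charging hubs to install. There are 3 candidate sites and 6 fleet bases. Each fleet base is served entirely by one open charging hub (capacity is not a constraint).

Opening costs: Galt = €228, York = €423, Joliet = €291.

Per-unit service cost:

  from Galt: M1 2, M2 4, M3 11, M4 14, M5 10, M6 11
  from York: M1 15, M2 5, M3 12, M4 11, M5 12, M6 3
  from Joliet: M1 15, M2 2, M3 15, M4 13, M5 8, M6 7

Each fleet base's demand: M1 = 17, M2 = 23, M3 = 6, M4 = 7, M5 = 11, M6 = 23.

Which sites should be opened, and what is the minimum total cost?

Open Galt only; minimum total cost 881.

For any fixed open set, each fleet base goes to its cheapest open site; total = fixed + service.
{Galt}: M1→Galt 2·17=34, M2→Galt 4·23=92, M3→Galt 11·6=66, M4→Galt 14·7=98, M5→Galt 10·11=110, M6→Galt 11·23=253. Service 653; fixed 228; total 881.
{Galt, Joliet}: service 486 + fixed 519 = 1005
{Joliet}: M1→Joliet 15·17=255, M2→Joliet 2·23=46, M3→Joliet 15·6=90, M4→Joliet 13·7=91, M5→Joliet 8·11=88, M6→Joliet 7·23=161. Service 731; fixed 291; total 1022.
{Galt, York, Joliet}: service 380 + fixed 942 = 1322
No other subset beats 881.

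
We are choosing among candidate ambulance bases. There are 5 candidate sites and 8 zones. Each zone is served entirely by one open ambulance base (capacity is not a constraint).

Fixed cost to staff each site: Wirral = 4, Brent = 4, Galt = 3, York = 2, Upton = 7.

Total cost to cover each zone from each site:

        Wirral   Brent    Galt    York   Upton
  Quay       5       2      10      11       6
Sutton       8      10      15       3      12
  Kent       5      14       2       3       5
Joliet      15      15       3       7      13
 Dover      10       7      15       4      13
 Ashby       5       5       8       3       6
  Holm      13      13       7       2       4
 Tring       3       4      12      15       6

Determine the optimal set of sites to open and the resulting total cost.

For any fixed open set, each zone goes to its cheapest open site; total = fixed + service.
{Brent, Galt, York}: Quay→Brent 2, Sutton→York 3, Kent→Galt 2, Joliet→Galt 3, Dover→York 4, Ashby→York 3, Holm→York 2, Tring→Brent 4. Service 23; fixed 9; total 32.
{Wirral, Galt, York}: service 25 + fixed 9 = 34
{Brent, York}: service 28 + fixed 6 = 34
{Wirral, Brent, Galt, York, Upton}: service 22 + fixed 20 = 42
No other subset beats 32.

Open Brent, Galt and York; minimum total cost 32.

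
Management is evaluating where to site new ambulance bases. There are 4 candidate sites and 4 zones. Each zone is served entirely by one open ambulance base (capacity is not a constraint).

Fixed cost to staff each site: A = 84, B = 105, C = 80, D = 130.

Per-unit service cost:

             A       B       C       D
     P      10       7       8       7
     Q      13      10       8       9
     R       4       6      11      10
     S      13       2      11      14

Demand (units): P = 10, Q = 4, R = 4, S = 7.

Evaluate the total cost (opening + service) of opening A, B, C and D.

Total cost: 531

Each zone is assigned to its cheapest site among the open ones.
{A, B, C, D}: P→B 7·10=70, Q→C 8·4=32, R→A 4·4=16, S→B 2·7=14. Service 132; fixed 399; total 531.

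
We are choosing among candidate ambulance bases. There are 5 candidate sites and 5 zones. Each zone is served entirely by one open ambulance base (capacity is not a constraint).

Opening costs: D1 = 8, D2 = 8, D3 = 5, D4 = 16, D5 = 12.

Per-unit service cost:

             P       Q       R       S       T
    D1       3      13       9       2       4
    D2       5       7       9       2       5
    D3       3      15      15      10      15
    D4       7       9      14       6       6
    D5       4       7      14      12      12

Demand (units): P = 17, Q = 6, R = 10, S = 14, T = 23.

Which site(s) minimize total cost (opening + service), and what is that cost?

For any fixed open set, each zone goes to its cheapest open site; total = fixed + service.
{D1, D2}: P→D1 3·17=51, Q→D2 7·6=42, R→D1 9·10=90, S→D1 2·14=28, T→D1 4·23=92. Service 303; fixed 16; total 319.
{D1, D5}: service 303 + fixed 20 = 323
{D1, D2, D3}: service 303 + fixed 21 = 324
{D1, D2, D3, D4, D5}: P→D1 3·17=51, Q→D2 7·6=42, R→D1 9·10=90, S→D1 2·14=28, T→D1 4·23=92. Service 303; fixed 49; total 352.
No other subset beats 319.

Open D1 and D2; minimum total cost 319.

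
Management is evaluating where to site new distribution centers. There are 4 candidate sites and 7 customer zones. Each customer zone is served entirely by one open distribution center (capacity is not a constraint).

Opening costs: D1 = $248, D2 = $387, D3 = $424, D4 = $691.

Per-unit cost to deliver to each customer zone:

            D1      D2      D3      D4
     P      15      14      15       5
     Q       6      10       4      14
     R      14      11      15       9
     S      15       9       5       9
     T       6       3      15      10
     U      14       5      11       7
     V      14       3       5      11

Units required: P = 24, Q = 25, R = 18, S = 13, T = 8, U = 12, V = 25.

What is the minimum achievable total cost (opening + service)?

Minimum total cost: 1447

For any fixed open set, each customer zone goes to its cheapest open site; total = fixed + service.
{D2}: P→D2 14·24=336, Q→D2 10·25=250, R→D2 11·18=198, S→D2 9·13=117, T→D2 3·8=24, U→D2 5·12=60, V→D2 3·25=75. Service 1060; fixed 387; total 1447.
{D1, D2}: P→D2 14·24=336, Q→D1 6·25=150, R→D2 11·18=198, S→D2 9·13=117, T→D2 3·8=24, U→D2 5·12=60, V→D2 3·25=75. Service 960; fixed 635; total 1595.
{D3}: service 1172 + fixed 424 = 1596
{D1, D2, D3, D4}: P→D4 5·24=120, Q→D3 4·25=100, R→D4 9·18=162, S→D3 5·13=65, T→D2 3·8=24, U→D2 5·12=60, V→D2 3·25=75. Service 606; fixed 1750; total 2356.
(All 15 nonempty subsets were checked; D2 only is lowest.)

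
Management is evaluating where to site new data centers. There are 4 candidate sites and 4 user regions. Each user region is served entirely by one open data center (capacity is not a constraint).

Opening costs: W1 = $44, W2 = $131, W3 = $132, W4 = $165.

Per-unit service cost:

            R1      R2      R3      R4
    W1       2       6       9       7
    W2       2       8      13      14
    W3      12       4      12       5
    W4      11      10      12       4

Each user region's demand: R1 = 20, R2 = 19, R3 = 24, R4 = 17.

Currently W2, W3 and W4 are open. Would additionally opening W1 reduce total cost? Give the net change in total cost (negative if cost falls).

Current service cost with {W2, W3, W4}: 472.
Adding W1: each user region re-picks its cheapest; new service cost 400, saving 72.
Extra fixed cost: 44. Net change = 44 − 72 = -28.
(Totals: 900 → 872.)

Yes — net change −28 (cost falls by 28).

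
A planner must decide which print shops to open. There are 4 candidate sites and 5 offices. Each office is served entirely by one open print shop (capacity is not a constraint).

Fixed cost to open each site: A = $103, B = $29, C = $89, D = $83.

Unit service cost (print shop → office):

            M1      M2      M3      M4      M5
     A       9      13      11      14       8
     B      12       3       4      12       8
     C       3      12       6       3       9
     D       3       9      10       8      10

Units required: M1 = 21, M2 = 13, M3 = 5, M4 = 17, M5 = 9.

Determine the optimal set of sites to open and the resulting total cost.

Open B and C; minimum total cost 363.

For any fixed open set, each office goes to its cheapest open site; total = fixed + service.
{B, C}: M1→C 3·21=63, M2→B 3·13=39, M3→B 4·5=20, M4→C 3·17=51, M5→B 8·9=72. Service 245; fixed 118; total 363.
{B, D}: M1→D 3·21=63, M2→B 3·13=39, M3→B 4·5=20, M4→D 8·17=136, M5→B 8·9=72. Service 330; fixed 112; total 442.
{B, C, D}: service 245 + fixed 201 = 446
{A, B, C, D}: M1→C 3·21=63, M2→B 3·13=39, M3→B 4·5=20, M4→C 3·17=51, M5→A 8·9=72. Service 245; fixed 304; total 549.
No other subset beats 363.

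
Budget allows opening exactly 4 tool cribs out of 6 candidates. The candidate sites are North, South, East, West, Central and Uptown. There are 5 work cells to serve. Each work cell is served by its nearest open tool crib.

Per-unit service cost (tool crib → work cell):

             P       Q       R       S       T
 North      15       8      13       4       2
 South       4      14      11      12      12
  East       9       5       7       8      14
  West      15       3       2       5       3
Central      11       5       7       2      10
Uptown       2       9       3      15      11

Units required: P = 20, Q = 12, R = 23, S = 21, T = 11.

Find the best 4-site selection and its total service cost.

With exactly 4 open, each work cell uses its cheapest among the chosen.
{North, West, Central, Uptown}: P→Uptown 2·20=40, Q→West 3·12=36, R→West 2·23=46, S→Central 2·21=42, T→North 2·11=22. Service cost 186.
{South, West, Central, Uptown}: service cost 197
{East, West, Central, Uptown}: service cost 197
Among all 15 size-4 choices, {North, West, Central, Uptown} is lowest.

Choose North, West, Central and Uptown; total service cost 186.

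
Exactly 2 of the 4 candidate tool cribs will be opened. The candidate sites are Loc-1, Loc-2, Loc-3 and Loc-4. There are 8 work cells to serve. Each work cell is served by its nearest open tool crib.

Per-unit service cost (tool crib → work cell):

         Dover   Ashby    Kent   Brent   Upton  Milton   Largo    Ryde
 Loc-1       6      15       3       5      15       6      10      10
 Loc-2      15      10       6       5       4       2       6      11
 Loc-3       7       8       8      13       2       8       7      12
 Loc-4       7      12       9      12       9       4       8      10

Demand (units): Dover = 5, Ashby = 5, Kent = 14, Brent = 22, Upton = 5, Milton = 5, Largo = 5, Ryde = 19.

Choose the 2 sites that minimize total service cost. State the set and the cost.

With exactly 2 open, each work cell uses its cheapest among the chosen.
{Loc-1, Loc-2}: Dover→Loc-1 6·5=30, Ashby→Loc-2 10·5=50, Kent→Loc-1 3·14=42, Brent→Loc-1 5·22=110, Upton→Loc-2 4·5=20, Milton→Loc-2 2·5=10, Largo→Loc-2 6·5=30, Ryde→Loc-1 10·19=190. Service cost 482.
{Loc-1, Loc-3}: service cost 487
{Loc-2, Loc-3}: service cost 528
Among all 6 size-2 choices, {Loc-1, Loc-2} is lowest.

Choose Loc-1 and Loc-2; total service cost 482.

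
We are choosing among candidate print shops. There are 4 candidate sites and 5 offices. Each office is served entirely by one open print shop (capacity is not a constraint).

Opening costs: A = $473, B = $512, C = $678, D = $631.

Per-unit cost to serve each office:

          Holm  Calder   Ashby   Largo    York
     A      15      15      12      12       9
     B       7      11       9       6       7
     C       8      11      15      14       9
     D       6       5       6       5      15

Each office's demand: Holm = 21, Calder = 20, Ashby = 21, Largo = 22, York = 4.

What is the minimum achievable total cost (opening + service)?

Minimum total cost: 1153

For any fixed open set, each office goes to its cheapest open site; total = fixed + service.
{D}: Holm→D 6·21=126, Calder→D 5·20=100, Ashby→D 6·21=126, Largo→D 5·22=110, York→D 15·4=60. Service 522; fixed 631; total 1153.
{B}: Holm→B 7·21=147, Calder→B 11·20=220, Ashby→B 9·21=189, Largo→B 6·22=132, York→B 7·4=28. Service 716; fixed 512; total 1228.
{A, D}: service 498 + fixed 1104 = 1602
{A, B, C, D}: Holm→D 6·21=126, Calder→D 5·20=100, Ashby→D 6·21=126, Largo→D 5·22=110, York→B 7·4=28. Service 490; fixed 2294; total 2784.
No other subset beats 1153.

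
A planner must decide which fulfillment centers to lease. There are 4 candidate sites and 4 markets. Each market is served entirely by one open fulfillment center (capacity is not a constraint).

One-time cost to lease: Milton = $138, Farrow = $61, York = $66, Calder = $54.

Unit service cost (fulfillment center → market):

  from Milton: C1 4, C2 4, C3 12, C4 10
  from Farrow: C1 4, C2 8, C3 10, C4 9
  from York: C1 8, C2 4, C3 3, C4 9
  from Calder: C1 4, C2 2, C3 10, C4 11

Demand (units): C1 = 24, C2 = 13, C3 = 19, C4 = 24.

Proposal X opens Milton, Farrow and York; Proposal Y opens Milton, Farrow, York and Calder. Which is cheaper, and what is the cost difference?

Proposal X is cheaper by 28.

Proposal X: {Milton, Farrow, York}: C1→Milton 4·24=96, C2→Milton 4·13=52, C3→York 3·19=57, C4→Farrow 9·24=216. Service 421; fixed 265; total 686.
Proposal Y: {Milton, Farrow, York, Calder}: C1→Milton 4·24=96, C2→Calder 2·13=26, C3→York 3·19=57, C4→Farrow 9·24=216. Service 395; fixed 319; total 714.
Difference: |686 − 714| = 28.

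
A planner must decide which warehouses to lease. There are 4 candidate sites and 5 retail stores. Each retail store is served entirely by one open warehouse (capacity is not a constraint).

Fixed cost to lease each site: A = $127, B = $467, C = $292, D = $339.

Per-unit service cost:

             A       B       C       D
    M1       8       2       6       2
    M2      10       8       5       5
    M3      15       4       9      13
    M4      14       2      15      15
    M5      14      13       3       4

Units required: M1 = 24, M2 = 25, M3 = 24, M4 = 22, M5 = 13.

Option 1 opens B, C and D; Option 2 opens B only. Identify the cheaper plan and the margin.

Option 2 is cheaper by 426.

Option 1: {B, C, D}: M1→B 2·24=48, M2→C 5·25=125, M3→B 4·24=96, M4→B 2·22=44, M5→C 3·13=39. Service 352; fixed 1098; total 1450.
Option 2: {B}: M1→B 2·24=48, M2→B 8·25=200, M3→B 4·24=96, M4→B 2·22=44, M5→B 13·13=169. Service 557; fixed 467; total 1024.
Difference: |1450 − 1024| = 426.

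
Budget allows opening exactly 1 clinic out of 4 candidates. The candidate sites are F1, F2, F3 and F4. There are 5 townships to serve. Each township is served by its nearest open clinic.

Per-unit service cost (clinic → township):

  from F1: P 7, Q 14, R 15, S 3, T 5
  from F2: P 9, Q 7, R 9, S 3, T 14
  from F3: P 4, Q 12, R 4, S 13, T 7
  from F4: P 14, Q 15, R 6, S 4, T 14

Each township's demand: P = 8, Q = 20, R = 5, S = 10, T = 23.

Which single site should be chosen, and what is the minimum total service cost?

Choose F1 only; total service cost 556.

With exactly 1 open, each township uses its cheapest among the chosen.
{F1}: P→F1 7·8=56, Q→F1 14·20=280, R→F1 15·5=75, S→F1 3·10=30, T→F1 5·23=115. Service cost 556.
{F3}: service cost 583
{F2}: service cost 609
Among all 4 size-1 choices, {F1} is lowest.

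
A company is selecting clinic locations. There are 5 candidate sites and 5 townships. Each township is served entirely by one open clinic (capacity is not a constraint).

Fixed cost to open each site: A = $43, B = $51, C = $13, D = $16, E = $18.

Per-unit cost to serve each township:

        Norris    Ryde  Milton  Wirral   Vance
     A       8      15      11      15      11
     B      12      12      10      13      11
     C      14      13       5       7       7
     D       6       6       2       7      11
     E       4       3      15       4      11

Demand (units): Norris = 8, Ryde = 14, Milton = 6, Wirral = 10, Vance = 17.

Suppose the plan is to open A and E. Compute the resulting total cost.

Each township is assigned to its cheapest site among the open ones.
{A, E}: Norris→E 4·8=32, Ryde→E 3·14=42, Milton→A 11·6=66, Wirral→E 4·10=40, Vance→A 11·17=187. Service 367; fixed 61; total 428.

Total cost: 428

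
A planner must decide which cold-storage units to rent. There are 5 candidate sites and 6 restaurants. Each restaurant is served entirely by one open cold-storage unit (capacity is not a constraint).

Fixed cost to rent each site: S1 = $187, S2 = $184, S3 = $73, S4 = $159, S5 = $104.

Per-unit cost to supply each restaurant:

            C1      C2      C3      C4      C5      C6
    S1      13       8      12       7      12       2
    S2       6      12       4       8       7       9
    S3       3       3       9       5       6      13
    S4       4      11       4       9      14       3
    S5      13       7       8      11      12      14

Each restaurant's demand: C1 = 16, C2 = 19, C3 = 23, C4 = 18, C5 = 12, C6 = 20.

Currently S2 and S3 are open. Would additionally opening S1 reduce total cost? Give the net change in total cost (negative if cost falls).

No — net change +47 (cost rises by 47).

Current service cost with {S2, S3}: 539.
Adding S1: each restaurant re-picks its cheapest; new service cost 399, saving 140.
Extra fixed cost: 187. Net change = 187 − 140 = 47.
(Totals: 796 → 843.)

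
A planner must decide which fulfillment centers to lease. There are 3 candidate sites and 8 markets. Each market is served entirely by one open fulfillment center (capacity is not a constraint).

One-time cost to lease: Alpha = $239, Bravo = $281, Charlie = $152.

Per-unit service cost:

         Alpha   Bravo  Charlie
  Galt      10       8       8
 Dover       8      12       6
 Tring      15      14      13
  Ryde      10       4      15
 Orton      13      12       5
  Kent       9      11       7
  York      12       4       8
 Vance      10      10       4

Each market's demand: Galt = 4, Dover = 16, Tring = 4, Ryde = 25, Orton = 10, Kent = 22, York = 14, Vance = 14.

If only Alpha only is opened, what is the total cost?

Each market is assigned to its cheapest site among the open ones.
{Alpha}: Galt→Alpha 10·4=40, Dover→Alpha 8·16=128, Tring→Alpha 15·4=60, Ryde→Alpha 10·25=250, Orton→Alpha 13·10=130, Kent→Alpha 9·22=198, York→Alpha 12·14=168, Vance→Alpha 10·14=140. Service 1114; fixed 239; total 1353.

Total cost: 1353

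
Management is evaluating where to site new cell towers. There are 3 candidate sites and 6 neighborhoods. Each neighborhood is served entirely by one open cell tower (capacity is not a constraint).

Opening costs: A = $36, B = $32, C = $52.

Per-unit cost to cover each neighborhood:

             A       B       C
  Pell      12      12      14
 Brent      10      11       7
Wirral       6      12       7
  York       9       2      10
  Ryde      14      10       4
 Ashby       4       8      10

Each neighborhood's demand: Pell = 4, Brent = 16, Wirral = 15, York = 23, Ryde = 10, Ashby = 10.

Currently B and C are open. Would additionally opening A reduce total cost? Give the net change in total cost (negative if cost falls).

Current service cost with {B, C}: 431.
Adding A: each neighborhood re-picks its cheapest; new service cost 376, saving 55.
Extra fixed cost: 36. Net change = 36 − 55 = -19.
(Totals: 515 → 496.)

Yes — net change −19 (cost falls by 19).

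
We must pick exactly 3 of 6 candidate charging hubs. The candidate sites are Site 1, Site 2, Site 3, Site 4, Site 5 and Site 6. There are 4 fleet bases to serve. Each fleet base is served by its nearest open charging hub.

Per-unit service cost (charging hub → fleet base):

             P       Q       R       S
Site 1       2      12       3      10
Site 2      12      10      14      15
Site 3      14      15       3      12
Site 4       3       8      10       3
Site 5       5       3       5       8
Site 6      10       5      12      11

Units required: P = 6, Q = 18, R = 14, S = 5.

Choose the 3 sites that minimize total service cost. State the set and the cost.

With exactly 3 open, each fleet base uses its cheapest among the chosen.
{Site 1, Site 4, Site 5}: P→Site 1 2·6=12, Q→Site 5 3·18=54, R→Site 1 3·14=42, S→Site 4 3·5=15. Service cost 123.
{Site 3, Site 4, Site 5}: service cost 129
{Site 1, Site 2, Site 5}: service cost 148
Among all 20 size-3 choices, {Site 1, Site 4, Site 5} is lowest.

Choose Site 1, Site 4 and Site 5; total service cost 123.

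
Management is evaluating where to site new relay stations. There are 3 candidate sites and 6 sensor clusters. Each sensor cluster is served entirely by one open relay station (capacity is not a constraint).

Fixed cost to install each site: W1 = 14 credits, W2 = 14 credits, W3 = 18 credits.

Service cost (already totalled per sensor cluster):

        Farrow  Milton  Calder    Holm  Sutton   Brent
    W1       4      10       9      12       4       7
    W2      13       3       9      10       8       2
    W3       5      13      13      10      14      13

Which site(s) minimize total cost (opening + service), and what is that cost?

Open W2 only; minimum total cost 59.

For any fixed open set, each sensor cluster goes to its cheapest open site; total = fixed + service.
{W2}: Farrow→W2 13, Milton→W2 3, Calder→W2 9, Holm→W2 10, Sutton→W2 8, Brent→W2 2. Service 45; fixed 14; total 59.
{W1}: service 46 + fixed 14 = 60
{W1, W2}: Farrow→W1 4, Milton→W2 3, Calder→W1 9, Holm→W2 10, Sutton→W1 4, Brent→W2 2. Service 32; fixed 28; total 60.
{W1, W2, W3}: service 32 + fixed 46 = 78
No other subset beats 59.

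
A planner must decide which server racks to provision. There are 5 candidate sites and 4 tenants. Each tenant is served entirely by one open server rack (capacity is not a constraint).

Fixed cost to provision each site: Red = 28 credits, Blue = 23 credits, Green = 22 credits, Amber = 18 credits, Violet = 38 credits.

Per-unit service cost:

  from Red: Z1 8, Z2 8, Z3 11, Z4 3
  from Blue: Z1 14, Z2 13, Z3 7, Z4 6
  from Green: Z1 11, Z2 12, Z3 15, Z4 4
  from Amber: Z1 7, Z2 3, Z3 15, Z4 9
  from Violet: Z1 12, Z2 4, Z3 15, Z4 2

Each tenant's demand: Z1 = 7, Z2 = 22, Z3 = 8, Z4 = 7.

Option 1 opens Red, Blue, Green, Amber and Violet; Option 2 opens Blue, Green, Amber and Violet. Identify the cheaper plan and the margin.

Option 1: {Red, Blue, Green, Amber, Violet}: Z1→Amber 7·7=49, Z2→Amber 3·22=66, Z3→Blue 7·8=56, Z4→Violet 2·7=14. Service 185; fixed 129; total 314.
Option 2: {Blue, Green, Amber, Violet}: Z1→Amber 7·7=49, Z2→Amber 3·22=66, Z3→Blue 7·8=56, Z4→Violet 2·7=14. Service 185; fixed 101; total 286.
Difference: |314 − 286| = 28.

Option 2 is cheaper by 28.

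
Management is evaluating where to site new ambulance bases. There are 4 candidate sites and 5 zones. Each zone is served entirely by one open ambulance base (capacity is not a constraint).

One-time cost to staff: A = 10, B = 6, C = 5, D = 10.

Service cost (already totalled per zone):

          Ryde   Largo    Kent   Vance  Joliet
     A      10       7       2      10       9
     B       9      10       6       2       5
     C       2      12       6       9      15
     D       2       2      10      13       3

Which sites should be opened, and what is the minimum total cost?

Open B and D; minimum total cost 31.

For any fixed open set, each zone goes to its cheapest open site; total = fixed + service.
{B, D}: Ryde→D 2, Largo→D 2, Kent→B 6, Vance→B 2, Joliet→D 3. Service 15; fixed 16; total 31.
{B, C}: Ryde→C 2, Largo→B 10, Kent→B 6, Vance→B 2, Joliet→B 5. Service 25; fixed 11; total 36.
{B, C, D}: service 15 + fixed 21 = 36
{A, B, C, D}: Ryde→C 2, Largo→D 2, Kent→A 2, Vance→B 2, Joliet→D 3. Service 11; fixed 31; total 42.
No other subset beats 31.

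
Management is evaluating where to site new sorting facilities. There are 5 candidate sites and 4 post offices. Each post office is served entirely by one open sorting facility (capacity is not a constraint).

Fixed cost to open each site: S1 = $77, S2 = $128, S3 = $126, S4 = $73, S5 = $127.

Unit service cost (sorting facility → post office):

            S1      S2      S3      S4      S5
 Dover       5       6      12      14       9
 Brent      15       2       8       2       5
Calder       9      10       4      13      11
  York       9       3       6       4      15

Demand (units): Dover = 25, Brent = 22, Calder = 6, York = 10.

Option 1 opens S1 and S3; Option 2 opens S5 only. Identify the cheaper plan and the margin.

Option 1 is cheaper by 90.

Option 1: {S1, S3}: Dover→S1 5·25=125, Brent→S3 8·22=176, Calder→S3 4·6=24, York→S3 6·10=60. Service 385; fixed 203; total 588.
Option 2: {S5}: Dover→S5 9·25=225, Brent→S5 5·22=110, Calder→S5 11·6=66, York→S5 15·10=150. Service 551; fixed 127; total 678.
Difference: |588 − 678| = 90.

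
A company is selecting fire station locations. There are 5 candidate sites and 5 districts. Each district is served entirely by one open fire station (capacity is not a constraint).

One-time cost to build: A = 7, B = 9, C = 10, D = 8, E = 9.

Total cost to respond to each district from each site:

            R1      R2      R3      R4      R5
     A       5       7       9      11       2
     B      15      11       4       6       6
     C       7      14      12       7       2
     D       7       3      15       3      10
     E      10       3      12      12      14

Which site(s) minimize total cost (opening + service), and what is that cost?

For any fixed open set, each district goes to its cheapest open site; total = fixed + service.
{A, D}: R1→A 5, R2→D 3, R3→A 9, R4→D 3, R5→A 2. Service 22; fixed 15; total 37.
{A, B}: service 24 + fixed 16 = 40
{B, D}: R1→D 7, R2→D 3, R3→B 4, R4→D 3, R5→B 6. Service 23; fixed 17; total 40.
{A, B, C, D, E}: service 17 + fixed 43 = 60
No other subset beats 37.

Open A and D; minimum total cost 37.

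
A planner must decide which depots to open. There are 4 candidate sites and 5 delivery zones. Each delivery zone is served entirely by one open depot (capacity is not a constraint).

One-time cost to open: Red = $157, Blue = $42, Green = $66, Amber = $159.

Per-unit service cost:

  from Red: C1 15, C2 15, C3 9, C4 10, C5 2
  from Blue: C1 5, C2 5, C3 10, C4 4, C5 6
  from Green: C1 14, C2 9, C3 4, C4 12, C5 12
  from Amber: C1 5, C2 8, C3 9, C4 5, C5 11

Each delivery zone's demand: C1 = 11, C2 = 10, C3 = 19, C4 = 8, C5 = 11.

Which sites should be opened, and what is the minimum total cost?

For any fixed open set, each delivery zone goes to its cheapest open site; total = fixed + service.
{Blue, Green}: C1→Blue 5·11=55, C2→Blue 5·10=50, C3→Green 4·19=76, C4→Blue 4·8=32, C5→Blue 6·11=66. Service 279; fixed 108; total 387.
{Blue}: service 393 + fixed 42 = 435
{Red, Blue, Green}: C1→Blue 5·11=55, C2→Blue 5·10=50, C3→Green 4·19=76, C4→Blue 4·8=32, C5→Red 2·11=22. Service 235; fixed 265; total 500.
{Red, Blue, Green, Amber}: C1→Blue 5·11=55, C2→Blue 5·10=50, C3→Green 4·19=76, C4→Blue 4·8=32, C5→Red 2·11=22. Service 235; fixed 424; total 659.
(All 15 nonempty subsets were checked; Blue and Green is lowest.)

Open Blue and Green; minimum total cost 387.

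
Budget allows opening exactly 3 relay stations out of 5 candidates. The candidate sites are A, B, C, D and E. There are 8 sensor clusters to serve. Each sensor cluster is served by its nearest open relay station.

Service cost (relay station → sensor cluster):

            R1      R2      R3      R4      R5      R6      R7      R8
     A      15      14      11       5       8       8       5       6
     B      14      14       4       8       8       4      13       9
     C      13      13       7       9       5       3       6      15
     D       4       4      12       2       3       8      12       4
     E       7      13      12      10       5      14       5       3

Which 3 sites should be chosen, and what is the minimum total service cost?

With exactly 3 open, each sensor cluster uses its cheapest among the chosen.
{B, D, E}: R1→D 4, R2→D 4, R3→B 4, R4→D 2, R5→D 3, R6→B 4, R7→E 5, R8→E 3. Service cost 29.
{A, B, D}: service cost 30
{B, C, D}: service cost 30
Among all 10 size-3 choices, {B, D, E} is lowest.

Choose B, D and E; total service cost 29.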